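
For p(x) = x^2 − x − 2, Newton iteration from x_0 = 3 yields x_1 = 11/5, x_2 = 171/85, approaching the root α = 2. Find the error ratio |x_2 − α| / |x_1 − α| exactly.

x_1 − α = 11/5 − 2 = 1/5, so |x_1 − α| = 1/5.
x_2 − α = 171/85 − 2 = 1/85, so |x_2 − α| = 1/85.
Ratio = (1/85) / (1/5) = 1/17.

1/17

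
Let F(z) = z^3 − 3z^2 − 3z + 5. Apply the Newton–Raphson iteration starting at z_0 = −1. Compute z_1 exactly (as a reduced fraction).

−5/3

F'(z) = 3z^2 − 6z − 3.
F(−1) = 4, F'(−1) = 6, so z_1 = (−1) − 4/6 = −5/3.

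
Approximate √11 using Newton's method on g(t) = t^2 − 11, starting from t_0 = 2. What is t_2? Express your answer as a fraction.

401/120

g'(t) = 2t.
g(2) = −7, g'(2) = 4, so t_1 = 2 − (−7)/4 = 15/4.
g(15/4) = 49/16, g'(15/4) = 15/2, so t_2 = (15/4) − (49/16)/(15/2) = 401/120.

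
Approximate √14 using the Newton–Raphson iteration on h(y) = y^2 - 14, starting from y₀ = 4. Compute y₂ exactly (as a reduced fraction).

449/120

h'(y) = 2y.
h(4) = 2, h'(4) = 8, so y₁ = 4 - 2/8 = 15/4.
h(15/4) = 1/16, h'(15/4) = 15/2, so y₂ = (15/4) - (1/16)/(15/2) = 449/120.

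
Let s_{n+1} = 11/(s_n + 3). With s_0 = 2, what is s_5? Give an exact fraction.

s_1 = 11/(2 + 3) = 11/5.
s_2 = 11/(11/5 + 3) = 55/26.
s_3 = 11/(55/26 + 3) = 286/133.
s_4 = 11/(286/133 + 3) = 1463/685.
s_5 = 11/(1463/685 + 3) = 7535/3518.

7535/3518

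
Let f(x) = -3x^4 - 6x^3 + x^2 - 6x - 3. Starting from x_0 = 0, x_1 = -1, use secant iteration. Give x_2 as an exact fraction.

f(0) = -3, f(-1) = 7. x_2 = (-1) - 7·((-1) - 0)/(7 - (-3)) = -3/10.

-3/10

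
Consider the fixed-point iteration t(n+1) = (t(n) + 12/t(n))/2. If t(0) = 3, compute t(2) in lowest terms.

97/28

t(1) = (3 + 12/3)/2 = 7/2.
t(2) = (7/2 + 12/(7/2))/2 = 97/28.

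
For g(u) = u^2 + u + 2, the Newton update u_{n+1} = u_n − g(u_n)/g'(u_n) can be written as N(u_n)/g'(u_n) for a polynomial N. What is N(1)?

−1

g'(u) = 2u + 1.
N(u) = u·g'(u) − g(u) = u·(2u + 1) − (u^2 + u + 2) = u^2 − 2.
N(1) = −1.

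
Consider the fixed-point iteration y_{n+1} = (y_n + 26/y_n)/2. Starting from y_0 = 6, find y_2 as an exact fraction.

y_1 = (6 + 26/6)/2 = 31/6.
y_2 = (31/6 + 26/(31/6))/2 = 1897/372.

1897/372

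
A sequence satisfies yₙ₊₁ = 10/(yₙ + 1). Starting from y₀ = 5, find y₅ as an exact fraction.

y₁ = 10/(5 + 1) = 5/3.
y₂ = 10/(5/3 + 1) = 15/4.
y₃ = 10/(15/4 + 1) = 40/19.
y₄ = 10/(40/19 + 1) = 190/59.
y₅ = 10/(190/59 + 1) = 590/249.

590/249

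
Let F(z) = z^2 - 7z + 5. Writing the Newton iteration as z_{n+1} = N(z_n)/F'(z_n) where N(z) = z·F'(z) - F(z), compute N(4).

11

F'(z) = 2z - 7.
N(z) = z·F'(z) - F(z) = z·(2z - 7) - (z^2 - 7z + 5) = z^2 - 5.
N(4) = 11.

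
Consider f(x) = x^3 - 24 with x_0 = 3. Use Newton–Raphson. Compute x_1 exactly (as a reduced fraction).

26/9

f'(x) = 3x^2.
f(3) = 3, f'(3) = 27, so x_1 = 3 - 3/27 = 26/9.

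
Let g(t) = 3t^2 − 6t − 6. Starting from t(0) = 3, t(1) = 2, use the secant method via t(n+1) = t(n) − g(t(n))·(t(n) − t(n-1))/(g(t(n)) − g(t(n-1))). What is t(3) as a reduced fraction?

11/4

g(3) = 3, g(2) = −6. t(2) = 2 − (−6)·(2 − 3)/((−6) − 3) = 8/3.
g(2) = −6, g(8/3) = −2/3. t(3) = (8/3) − (−2/3)·((8/3) − 2)/((−2/3) − (−6)) = 11/4.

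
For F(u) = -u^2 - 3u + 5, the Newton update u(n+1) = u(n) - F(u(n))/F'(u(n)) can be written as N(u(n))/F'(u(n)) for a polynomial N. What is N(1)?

F'(u) = -2u - 3.
N(u) = u·F'(u) - F(u) = u·(-2u - 3) - (-u^2 - 3u + 5) = -u^2 - 5.
N(1) = -6.

-6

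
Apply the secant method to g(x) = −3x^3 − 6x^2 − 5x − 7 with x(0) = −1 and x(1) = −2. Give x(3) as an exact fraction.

−1462/827

g(−1) = −5, g(−2) = 3. x(2) = (−2) − 3·((−2) − (−1))/(3 − (−5)) = −13/8.
g(−2) = 3, g(−13/8) = −945/512. x(3) = (−13/8) − (−945/512)·((−13/8) − (−2))/((−945/512) − 3) = −1462/827.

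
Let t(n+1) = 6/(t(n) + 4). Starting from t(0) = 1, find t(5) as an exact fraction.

t(1) = 6/(1 + 4) = 6/5.
t(2) = 6/(6/5 + 4) = 15/13.
t(3) = 6/(15/13 + 4) = 78/67.
t(4) = 6/(78/67 + 4) = 201/173.
t(5) = 6/(201/173 + 4) = 1038/893.

1038/893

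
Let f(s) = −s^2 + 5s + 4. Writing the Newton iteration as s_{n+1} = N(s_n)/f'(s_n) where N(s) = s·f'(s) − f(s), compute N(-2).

f'(s) = −2s + 5.
N(s) = s·f'(s) − f(s) = s·(−2s + 5) − (−s^2 + 5s + 4) = −s^2 − 4.
N(-2) = −8.

−8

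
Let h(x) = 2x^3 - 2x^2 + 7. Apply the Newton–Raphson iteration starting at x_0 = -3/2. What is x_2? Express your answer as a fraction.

h'(x) = 6x^2 - 4x.
h(-3/2) = -17/4, h'(-3/2) = 39/2, so x_1 = (-3/2) - (-17/4)/(39/2) = -50/39.
h(-50/39) = -29767/59319, h'(-50/39) = 7600/507, so x_2 = (-50/39) - (-29767/59319)/(7600/507) = -1110233/889200.

-1110233/889200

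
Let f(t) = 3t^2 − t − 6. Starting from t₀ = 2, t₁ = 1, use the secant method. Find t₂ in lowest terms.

3/2

f(2) = 4, f(1) = −4. t₂ = 1 − (−4)·(1 − 2)/((−4) − 4) = 3/2.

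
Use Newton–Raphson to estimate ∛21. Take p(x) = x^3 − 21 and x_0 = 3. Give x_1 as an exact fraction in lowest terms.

25/9

p'(x) = 3x^2.
p(3) = 6, p'(3) = 27, so x_1 = 3 − 6/27 = 25/9.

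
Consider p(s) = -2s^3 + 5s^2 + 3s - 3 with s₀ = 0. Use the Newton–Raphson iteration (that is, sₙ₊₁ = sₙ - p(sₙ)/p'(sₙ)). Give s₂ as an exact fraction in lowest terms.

p'(s) = -6s^2 + 10s + 3.
p(0) = -3, p'(0) = 3, so s₁ = 0 - (-3)/3 = 1.
p(1) = 3, p'(1) = 7, so s₂ = 1 - 3/7 = 4/7.

4/7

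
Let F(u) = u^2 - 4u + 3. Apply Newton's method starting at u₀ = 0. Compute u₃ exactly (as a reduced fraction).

F'(u) = 2u - 4.
F(0) = 3, F'(0) = -4, so u₁ = 0 - 3/(-4) = 3/4.
F(3/4) = 9/16, F'(3/4) = -5/2, so u₂ = (3/4) - (9/16)/(-5/2) = 39/40.
F(39/40) = 81/1600, F'(39/40) = -41/20, so u₃ = (39/40) - (81/1600)/(-41/20) = 3279/3280.

3279/3280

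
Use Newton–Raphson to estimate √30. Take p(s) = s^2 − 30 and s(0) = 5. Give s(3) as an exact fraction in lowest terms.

p'(s) = 2s.
p(5) = −5, p'(5) = 10, so s(1) = 5 − (−5)/10 = 11/2.
p(11/2) = 1/4, p'(11/2) = 11, so s(2) = (11/2) − (1/4)/11 = 241/44.
p(241/44) = 1/1936, p'(241/44) = 241/22, so s(3) = (241/44) − (1/1936)/(241/22) = 116161/21208.

116161/21208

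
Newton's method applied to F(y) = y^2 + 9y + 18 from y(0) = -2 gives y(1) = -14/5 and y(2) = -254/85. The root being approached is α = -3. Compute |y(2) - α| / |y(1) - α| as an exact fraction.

y(1) - α = -14/5 - (-3) = -14/5 + 3 = 1/5, so |y(1) - α| = 1/5.
y(2) - α = -254/85 - (-3) = -254/85 + 3 = 1/85, so |y(2) - α| = 1/85.
Ratio = (1/85) / (1/5) = 1/17.

1/17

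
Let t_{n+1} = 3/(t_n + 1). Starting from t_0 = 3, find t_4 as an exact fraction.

t_1 = 3/(3 + 1) = 3/4.
t_2 = 3/(3/4 + 1) = 12/7.
t_3 = 3/(12/7 + 1) = 21/19.
t_4 = 3/(21/19 + 1) = 57/40.

57/40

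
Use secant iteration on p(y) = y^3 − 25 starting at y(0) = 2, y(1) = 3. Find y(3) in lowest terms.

p(2) = −17, p(3) = 2. y(2) = 3 − 2·(3 − 2)/(2 − (−17)) = 55/19.
p(3) = 2, p(55/19) = −5100/6859. y(3) = (55/19) − (−5100/6859)·((55/19) − 3)/((−5100/6859) − 2) = 27505/9409.

27505/9409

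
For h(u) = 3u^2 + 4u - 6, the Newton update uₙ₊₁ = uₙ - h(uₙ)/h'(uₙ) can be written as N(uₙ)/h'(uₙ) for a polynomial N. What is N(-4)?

54

h'(u) = 6u + 4.
N(u) = u·h'(u) - h(u) = u·(6u + 4) - (3u^2 + 4u - 6) = 3u^2 + 6.
N(-4) = 54.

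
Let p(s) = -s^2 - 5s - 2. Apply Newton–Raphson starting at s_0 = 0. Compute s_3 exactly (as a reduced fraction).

p'(s) = -2s - 5.
p(0) = -2, p'(0) = -5, so s_1 = 0 - (-2)/(-5) = -2/5.
p(-2/5) = -4/25, p'(-2/5) = -21/5, so s_2 = (-2/5) - (-4/25)/(-21/5) = -46/105.
p(-46/105) = -16/11025, p'(-46/105) = -433/105, so s_3 = (-46/105) - (-16/11025)/(-433/105) = -19934/45465.

-19934/45465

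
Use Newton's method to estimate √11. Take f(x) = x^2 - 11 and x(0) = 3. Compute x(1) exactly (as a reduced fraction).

10/3

f'(x) = 2x.
f(3) = -2, f'(3) = 6, so x(1) = 3 - (-2)/6 = 10/3.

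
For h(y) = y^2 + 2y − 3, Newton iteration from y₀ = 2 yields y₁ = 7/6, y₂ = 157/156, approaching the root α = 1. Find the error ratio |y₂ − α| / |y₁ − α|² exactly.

3/13

y₁ − α = 7/6 − 1 = 1/6, so |y₁ − α| = 1/6.
y₂ − α = 157/156 − 1 = 1/156, so |y₂ − α| = 1/156.
|y₁ − α|² = 1/36.
Ratio = (1/156) / (1/36) = 3/13.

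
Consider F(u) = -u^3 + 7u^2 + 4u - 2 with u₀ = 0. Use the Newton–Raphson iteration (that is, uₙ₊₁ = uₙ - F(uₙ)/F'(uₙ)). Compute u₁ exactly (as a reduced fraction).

1/2

F'(u) = -3u^2 + 14u + 4.
F(0) = -2, F'(0) = 4, so u₁ = 0 - (-2)/4 = 1/2.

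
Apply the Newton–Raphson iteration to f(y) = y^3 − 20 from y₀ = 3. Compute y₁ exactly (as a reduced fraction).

74/27

f'(y) = 3y^2.
f(3) = 7, f'(3) = 27, so y₁ = 3 − 7/27 = 74/27.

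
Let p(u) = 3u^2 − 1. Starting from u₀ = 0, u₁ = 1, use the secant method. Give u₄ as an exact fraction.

3/5

p(0) = −1, p(1) = 2. u₂ = 1 − 2·(1 − 0)/(2 − (−1)) = 1/3.
p(1) = 2, p(1/3) = −2/3. u₃ = (1/3) − (−2/3)·((1/3) − 1)/((−2/3) − 2) = 1/2.
p(1/3) = −2/3, p(1/2) = −1/4. u₄ = (1/2) − (−1/4)·((1/2) − (1/3))/((−1/4) − (−2/3)) = 3/5.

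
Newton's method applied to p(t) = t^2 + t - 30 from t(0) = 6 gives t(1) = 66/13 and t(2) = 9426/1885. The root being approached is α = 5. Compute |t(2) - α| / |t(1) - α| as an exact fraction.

t(1) - α = 66/13 - 5 = 1/13, so |t(1) - α| = 1/13.
t(2) - α = 9426/1885 - 5 = 1/1885, so |t(2) - α| = 1/1885.
Ratio = (1/1885) / (1/13) = 1/145.

1/145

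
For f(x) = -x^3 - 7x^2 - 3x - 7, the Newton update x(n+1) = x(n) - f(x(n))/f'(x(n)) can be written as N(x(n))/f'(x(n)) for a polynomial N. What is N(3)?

f'(x) = -3x^2 - 14x - 3.
N(x) = x·f'(x) - f(x) = x·(-3x^2 - 14x - 3) - (-x^3 - 7x^2 - 3x - 7) = -2x^3 - 7x^2 + 7.
N(3) = -110.

-110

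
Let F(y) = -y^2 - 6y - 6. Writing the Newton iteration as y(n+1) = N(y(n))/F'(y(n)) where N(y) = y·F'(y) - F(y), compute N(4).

F'(y) = -2y - 6.
N(y) = y·F'(y) - F(y) = y·(-2y - 6) - (-y^2 - 6y - 6) = -y^2 + 6.
N(4) = -10.

-10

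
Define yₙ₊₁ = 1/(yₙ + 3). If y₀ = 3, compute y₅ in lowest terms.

y₁ = 1/(3 + 3) = 1/6.
y₂ = 1/(1/6 + 3) = 6/19.
y₃ = 1/(6/19 + 3) = 19/63.
y₄ = 1/(19/63 + 3) = 63/208.
y₅ = 1/(63/208 + 3) = 208/687.

208/687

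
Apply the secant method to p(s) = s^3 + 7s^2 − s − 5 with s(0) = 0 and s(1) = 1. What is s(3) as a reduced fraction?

275/324

p(0) = −5, p(1) = 2. s(2) = 1 − 2·(1 − 0)/(2 − (−5)) = 5/7.
p(1) = 2, p(5/7) = −610/343. s(3) = (5/7) − (−610/343)·((5/7) − 1)/((−610/343) − 2) = 275/324.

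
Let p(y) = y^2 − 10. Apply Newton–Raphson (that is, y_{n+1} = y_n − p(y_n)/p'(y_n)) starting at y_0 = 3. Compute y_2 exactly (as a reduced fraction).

721/228

p'(y) = 2y.
p(3) = −1, p'(3) = 6, so y_1 = 3 − (−1)/6 = 19/6.
p(19/6) = 1/36, p'(19/6) = 19/3, so y_2 = (19/6) − (1/36)/(19/3) = 721/228.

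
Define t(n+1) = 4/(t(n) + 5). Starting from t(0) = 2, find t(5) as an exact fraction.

t(1) = 4/(2 + 5) = 4/7.
t(2) = 4/(4/7 + 5) = 28/39.
t(3) = 4/(28/39 + 5) = 156/223.
t(4) = 4/(156/223 + 5) = 892/1271.
t(5) = 4/(892/1271 + 5) = 5084/7247.

5084/7247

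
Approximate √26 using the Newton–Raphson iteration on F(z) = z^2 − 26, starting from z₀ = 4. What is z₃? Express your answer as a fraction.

F'(z) = 2z.
F(4) = −10, F'(4) = 8, so z₁ = 4 − (−10)/8 = 21/4.
F(21/4) = 25/16, F'(21/4) = 21/2, so z₂ = (21/4) − (25/16)/(21/2) = 857/168.
F(857/168) = 625/28224, F'(857/168) = 857/84, so z₃ = (857/168) − (625/28224)/(857/84) = 1468273/287952.

1468273/287952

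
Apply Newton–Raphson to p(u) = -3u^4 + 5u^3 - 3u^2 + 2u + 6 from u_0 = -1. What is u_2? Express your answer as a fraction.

-5227/7045

p'(u) = -12u^3 + 15u^2 - 6u + 2.
p(-1) = -7, p'(-1) = 35, so u_1 = (-1) - (-7)/35 = -4/5.
p(-4/5) = -818/625, p'(-4/5) = 2818/125, so u_2 = (-4/5) - (-818/625)/(2818/125) = -5227/7045.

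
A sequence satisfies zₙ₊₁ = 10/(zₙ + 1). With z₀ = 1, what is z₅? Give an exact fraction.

190/59

z₁ = 10/(1 + 1) = 5.
z₂ = 10/(5 + 1) = 5/3.
z₃ = 10/(5/3 + 1) = 15/4.
z₄ = 10/(15/4 + 1) = 40/19.
z₅ = 10/(40/19 + 1) = 190/59.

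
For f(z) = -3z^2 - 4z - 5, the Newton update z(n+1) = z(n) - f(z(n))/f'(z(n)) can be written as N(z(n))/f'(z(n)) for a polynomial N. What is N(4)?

f'(z) = -6z - 4.
N(z) = z·f'(z) - f(z) = z·(-6z - 4) - (-3z^2 - 4z - 5) = -3z^2 + 5.
N(4) = -43.

-43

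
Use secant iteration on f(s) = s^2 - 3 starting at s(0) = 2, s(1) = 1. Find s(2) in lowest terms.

5/3

f(2) = 1, f(1) = -2. s(2) = 1 - (-2)·(1 - 2)/((-2) - 1) = 5/3.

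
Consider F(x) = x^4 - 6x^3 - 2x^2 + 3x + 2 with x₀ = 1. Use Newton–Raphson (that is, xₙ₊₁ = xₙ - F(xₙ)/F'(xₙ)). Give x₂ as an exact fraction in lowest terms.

F'(x) = 4x^3 - 18x^2 - 4x + 3.
F(1) = -2, F'(1) = -15, so x₁ = 1 - (-2)/(-15) = 13/15.
F(13/15) = -12344/50625, F'(13/15) = -38417/3375, so x₂ = (13/15) - (-12344/50625)/(-38417/3375) = 162359/192085.

162359/192085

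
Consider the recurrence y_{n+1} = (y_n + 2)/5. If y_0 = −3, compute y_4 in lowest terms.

y_1 = ((−3) + 2)/5 = −1/5.
y_2 = ((−1/5) + 2)/5 = 9/25.
y_3 = ((9/25) + 2)/5 = 59/125.
y_4 = ((59/125) + 2)/5 = 309/625.

309/625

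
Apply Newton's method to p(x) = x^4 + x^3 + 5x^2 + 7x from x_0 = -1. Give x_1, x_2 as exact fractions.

x_1 = -3/2, x_2 = -315/236

p'(x) = 4x^3 + 3x^2 + 10x + 7.
p(-1) = -2, p'(-1) = -4, so x_1 = (-1) - (-2)/(-4) = -3/2.
p(-3/2) = 39/16, p'(-3/2) = -59/4, so x_2 = (-3/2) - (39/16)/(-59/4) = -315/236.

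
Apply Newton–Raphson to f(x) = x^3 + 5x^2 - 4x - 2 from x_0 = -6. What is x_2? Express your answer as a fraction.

f'(x) = 3x^2 + 10x - 4.
f(-6) = -14, f'(-6) = 44, so x_1 = (-6) - (-14)/44 = -125/22.
f(-125/22) = -13671/10648, f'(-125/22) = 17439/484, so x_2 = (-125/22) - (-13671/10648)/(17439/484) = -361034/63943.

-361034/63943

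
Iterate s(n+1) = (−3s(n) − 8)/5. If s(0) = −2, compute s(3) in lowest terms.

s(1) = (−3·(−2) − 8)/5 = −2/5.
s(2) = (−3·(−2/5) − 8)/5 = −34/25.
s(3) = (−3·(−34/25) − 8)/5 = −98/125.

−98/125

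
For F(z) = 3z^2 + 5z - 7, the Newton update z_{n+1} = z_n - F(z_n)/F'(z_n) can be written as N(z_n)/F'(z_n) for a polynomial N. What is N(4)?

55

F'(z) = 6z + 5.
N(z) = z·F'(z) - F(z) = z·(6z + 5) - (3z^2 + 5z - 7) = 3z^2 + 7.
N(4) = 55.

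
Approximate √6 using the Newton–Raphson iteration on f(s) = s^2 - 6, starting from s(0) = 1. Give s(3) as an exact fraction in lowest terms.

10033/4088

f'(s) = 2s.
f(1) = -5, f'(1) = 2, so s(1) = 1 - (-5)/2 = 7/2.
f(7/2) = 25/4, f'(7/2) = 7, so s(2) = (7/2) - (25/4)/7 = 73/28.
f(73/28) = 625/784, f'(73/28) = 73/14, so s(3) = (73/28) - (625/784)/(73/14) = 10033/4088.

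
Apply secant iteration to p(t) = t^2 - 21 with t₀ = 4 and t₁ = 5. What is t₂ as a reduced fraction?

p(4) = -5, p(5) = 4. t₂ = 5 - 4·(5 - 4)/(4 - (-5)) = 41/9.

41/9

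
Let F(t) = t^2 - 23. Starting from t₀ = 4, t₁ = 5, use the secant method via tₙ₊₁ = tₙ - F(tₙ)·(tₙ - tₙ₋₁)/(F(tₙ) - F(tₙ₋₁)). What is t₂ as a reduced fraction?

43/9

F(4) = -7, F(5) = 2. t₂ = 5 - 2·(5 - 4)/(2 - (-7)) = 43/9.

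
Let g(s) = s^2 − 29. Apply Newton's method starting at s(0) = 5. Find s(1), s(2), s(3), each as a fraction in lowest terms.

g'(s) = 2s.
g(5) = −4, g'(5) = 10, so s(1) = 5 − (−4)/10 = 27/5.
g(27/5) = 4/25, g'(27/5) = 54/5, so s(2) = (27/5) − (4/25)/(54/5) = 727/135.
g(727/135) = 4/18225, g'(727/135) = 1454/135, so s(3) = (727/135) − (4/18225)/(1454/135) = 528527/98145.

s(1) = 27/5, s(2) = 727/135, s(3) = 528527/98145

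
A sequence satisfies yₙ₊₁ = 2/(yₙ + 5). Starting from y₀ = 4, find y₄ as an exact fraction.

y₁ = 2/(4 + 5) = 2/9.
y₂ = 2/(2/9 + 5) = 18/47.
y₃ = 2/(18/47 + 5) = 94/253.
y₄ = 2/(94/253 + 5) = 506/1359.

506/1359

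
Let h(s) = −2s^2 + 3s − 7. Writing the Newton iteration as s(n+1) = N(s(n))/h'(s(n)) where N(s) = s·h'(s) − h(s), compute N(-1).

5

h'(s) = −4s + 3.
N(s) = s·h'(s) − h(s) = s·(−4s + 3) − (−2s^2 + 3s − 7) = −2s^2 + 7.
N(-1) = 5.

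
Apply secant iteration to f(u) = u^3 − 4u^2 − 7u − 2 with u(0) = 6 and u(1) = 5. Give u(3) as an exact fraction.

16895/3139

f(6) = 28, f(5) = −12. u(2) = 5 − (−12)·(5 − 6)/((−12) − 28) = 53/10.
f(5) = −12, f(53/10) = −2583/1000. u(3) = (53/10) − (−2583/1000)·((53/10) − 5)/((−2583/1000) − (−12)) = 16895/3139.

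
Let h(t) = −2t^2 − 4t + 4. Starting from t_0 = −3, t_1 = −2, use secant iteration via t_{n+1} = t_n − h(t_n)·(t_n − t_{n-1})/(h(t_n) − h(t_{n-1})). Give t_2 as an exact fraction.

−8/3

h(−3) = −2, h(−2) = 4. t_2 = (−2) − 4·((−2) − (−3))/(4 − (−2)) = −8/3.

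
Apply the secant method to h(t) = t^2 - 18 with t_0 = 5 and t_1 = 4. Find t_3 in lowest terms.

157/37

h(5) = 7, h(4) = -2. t_2 = 4 - (-2)·(4 - 5)/((-2) - 7) = 38/9.
h(4) = -2, h(38/9) = -14/81. t_3 = (38/9) - (-14/81)·((38/9) - 4)/((-14/81) - (-2)) = 157/37.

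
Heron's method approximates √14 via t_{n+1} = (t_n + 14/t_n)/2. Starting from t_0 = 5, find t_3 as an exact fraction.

t_1 = (5 + 14/5)/2 = 39/10.
t_2 = (39/10 + 14/(39/10))/2 = 2921/780.
t_3 = (2921/780 + 14/(2921/780))/2 = 17049841/4556760.

17049841/4556760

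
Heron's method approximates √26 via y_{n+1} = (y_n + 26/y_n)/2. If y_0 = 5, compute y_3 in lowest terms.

54100801/10610040

y_1 = (5 + 26/5)/2 = 51/10.
y_2 = (51/10 + 26/(51/10))/2 = 5201/1020.
y_3 = (5201/1020 + 26/(5201/1020))/2 = 54100801/10610040.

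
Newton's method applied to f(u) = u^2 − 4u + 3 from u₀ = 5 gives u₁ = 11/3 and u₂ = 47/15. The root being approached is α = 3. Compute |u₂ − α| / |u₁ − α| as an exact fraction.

1/5

u₁ − α = 11/3 − 3 = 2/3, so |u₁ − α| = 2/3.
u₂ − α = 47/15 − 3 = 2/15, so |u₂ − α| = 2/15.
Ratio = (2/15) / (2/3) = 1/5.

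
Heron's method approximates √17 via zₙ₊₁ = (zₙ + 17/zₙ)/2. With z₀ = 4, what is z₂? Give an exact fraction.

z₁ = (4 + 17/4)/2 = 33/8.
z₂ = (33/8 + 17/(33/8))/2 = 2177/528.

2177/528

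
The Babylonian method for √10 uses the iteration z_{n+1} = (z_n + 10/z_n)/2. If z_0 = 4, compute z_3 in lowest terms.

216401/68432

z_1 = (4 + 10/4)/2 = 13/4.
z_2 = (13/4 + 10/(13/4))/2 = 329/104.
z_3 = (329/104 + 10/(329/104))/2 = 216401/68432.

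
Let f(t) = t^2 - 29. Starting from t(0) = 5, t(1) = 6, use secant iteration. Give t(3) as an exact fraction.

f(5) = -4, f(6) = 7. t(2) = 6 - 7·(6 - 5)/(7 - (-4)) = 59/11.
f(6) = 7, f(59/11) = -28/121. t(3) = (59/11) - (-28/121)·((59/11) - 6)/((-28/121) - 7) = 673/125.

673/125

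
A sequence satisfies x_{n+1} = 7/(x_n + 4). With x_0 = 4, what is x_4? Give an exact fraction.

x_1 = 7/(4 + 4) = 7/8.
x_2 = 7/(7/8 + 4) = 56/39.
x_3 = 7/(56/39 + 4) = 273/212.
x_4 = 7/(273/212 + 4) = 1484/1121.

1484/1121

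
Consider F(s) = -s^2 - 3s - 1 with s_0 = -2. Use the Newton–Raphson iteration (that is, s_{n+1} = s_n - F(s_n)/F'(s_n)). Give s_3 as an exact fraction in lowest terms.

F'(s) = -2s - 3.
F(-2) = 1, F'(-2) = 1, so s_1 = (-2) - 1/1 = -3.
F(-3) = -1, F'(-3) = 3, so s_2 = (-3) - (-1)/3 = -8/3.
F(-8/3) = -1/9, F'(-8/3) = 7/3, so s_3 = (-8/3) - (-1/9)/(7/3) = -55/21.

-55/21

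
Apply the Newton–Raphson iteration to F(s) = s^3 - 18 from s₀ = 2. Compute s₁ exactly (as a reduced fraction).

17/6

F'(s) = 3s^2.
F(2) = -10, F'(2) = 12, so s₁ = 2 - (-10)/12 = 17/6.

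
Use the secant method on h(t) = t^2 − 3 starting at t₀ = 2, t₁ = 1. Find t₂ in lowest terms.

5/3

h(2) = 1, h(1) = −2. t₂ = 1 − (−2)·(1 − 2)/((−2) − 1) = 5/3.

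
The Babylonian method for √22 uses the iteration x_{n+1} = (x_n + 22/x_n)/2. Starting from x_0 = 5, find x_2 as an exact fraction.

x_1 = (5 + 22/5)/2 = 47/10.
x_2 = (47/10 + 22/(47/10))/2 = 4409/940.

4409/940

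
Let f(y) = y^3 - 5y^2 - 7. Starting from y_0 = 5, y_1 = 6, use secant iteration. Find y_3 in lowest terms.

259278/49477

f(5) = -7, f(6) = 29. y_2 = 6 - 29·(6 - 5)/(29 - (-7)) = 187/36.
f(6) = 29, f(187/36) = -81809/46656. y_3 = (187/36) - (-81809/46656)·((187/36) - 6)/((-81809/46656) - 29) = 259278/49477.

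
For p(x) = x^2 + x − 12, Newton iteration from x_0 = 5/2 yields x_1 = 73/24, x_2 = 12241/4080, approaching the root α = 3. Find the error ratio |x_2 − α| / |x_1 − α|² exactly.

x_1 − α = 73/24 − 3 = 1/24, so |x_1 − α| = 1/24.
x_2 − α = 12241/4080 − 3 = 1/4080, so |x_2 − α| = 1/4080.
|x_1 − α|² = 1/576.
Ratio = (1/4080) / (1/576) = 12/85.

12/85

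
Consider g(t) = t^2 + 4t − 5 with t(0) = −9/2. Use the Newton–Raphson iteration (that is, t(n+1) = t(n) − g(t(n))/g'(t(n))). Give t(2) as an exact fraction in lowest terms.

−12201/2440

g'(t) = 2t + 4.
g(−9/2) = −11/4, g'(−9/2) = −5, so t(1) = (−9/2) − (−11/4)/(−5) = −101/20.
g(−101/20) = 121/400, g'(−101/20) = −61/10, so t(2) = (−101/20) − (121/400)/(−61/10) = −12201/2440.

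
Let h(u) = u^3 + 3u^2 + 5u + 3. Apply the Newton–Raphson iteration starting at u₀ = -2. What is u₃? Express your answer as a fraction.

-3739267/3738755

h'(u) = 3u^2 + 6u + 5.
h(-2) = -3, h'(-2) = 5, so u₁ = (-2) - (-3)/5 = -7/5.
h(-7/5) = -108/125, h'(-7/5) = 62/25, so u₂ = (-7/5) - (-108/125)/(62/25) = -163/155.
h(-163/155) = -384912/3723875, h'(-163/155) = 48242/24025, so u₃ = (-163/155) - (-384912/3723875)/(48242/24025) = -3739267/3738755.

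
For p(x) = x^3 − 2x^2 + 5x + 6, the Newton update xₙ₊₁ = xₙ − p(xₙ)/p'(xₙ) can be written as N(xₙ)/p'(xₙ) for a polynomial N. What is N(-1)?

p'(x) = 3x^2 − 4x + 5.
N(x) = x·p'(x) − p(x) = x·(3x^2 − 4x + 5) − (x^3 − 2x^2 + 5x + 6) = 2x^3 − 2x^2 − 6.
N(-1) = −10.

−10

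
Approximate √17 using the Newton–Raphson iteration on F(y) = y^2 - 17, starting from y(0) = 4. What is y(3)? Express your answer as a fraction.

9478657/2298912

F'(y) = 2y.
F(4) = -1, F'(4) = 8, so y(1) = 4 - (-1)/8 = 33/8.
F(33/8) = 1/64, F'(33/8) = 33/4, so y(2) = (33/8) - (1/64)/(33/4) = 2177/528.
F(2177/528) = 1/278784, F'(2177/528) = 2177/264, so y(3) = (2177/528) - (1/278784)/(2177/264) = 9478657/2298912.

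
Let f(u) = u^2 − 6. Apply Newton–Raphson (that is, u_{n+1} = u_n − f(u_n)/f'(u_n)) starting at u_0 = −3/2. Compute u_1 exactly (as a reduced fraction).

f'(u) = 2u.
f(−3/2) = −15/4, f'(−3/2) = −3, so u_1 = (−3/2) − (−15/4)/(−3) = −11/4.

−11/4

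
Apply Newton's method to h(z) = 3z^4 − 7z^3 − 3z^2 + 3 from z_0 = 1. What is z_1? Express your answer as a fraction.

11/15

h'(z) = 12z^3 − 21z^2 − 6z.
h(1) = −4, h'(1) = −15, so z_1 = 1 − (−4)/(−15) = 11/15.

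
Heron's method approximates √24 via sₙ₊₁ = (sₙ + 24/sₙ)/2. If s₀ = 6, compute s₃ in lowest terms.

s₁ = (6 + 24/6)/2 = 5.
s₂ = (5 + 24/5)/2 = 49/10.
s₃ = (49/10 + 24/(49/10))/2 = 4801/980.

4801/980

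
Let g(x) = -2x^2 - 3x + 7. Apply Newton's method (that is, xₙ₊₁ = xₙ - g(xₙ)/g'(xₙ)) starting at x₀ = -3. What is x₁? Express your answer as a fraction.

-25/9

g'(x) = -4x - 3.
g(-3) = -2, g'(-3) = 9, so x₁ = (-3) - (-2)/9 = -25/9.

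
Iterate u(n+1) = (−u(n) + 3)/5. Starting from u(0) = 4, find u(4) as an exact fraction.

316/625

u(1) = (−4 + 3)/5 = −1/5.
u(2) = (−(−1/5) + 3)/5 = 16/25.
u(3) = (−(16/25) + 3)/5 = 59/125.
u(4) = (−(59/125) + 3)/5 = 316/625.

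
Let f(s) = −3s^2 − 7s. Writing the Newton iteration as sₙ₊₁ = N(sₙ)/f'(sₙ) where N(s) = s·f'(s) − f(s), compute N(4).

f'(s) = −6s − 7.
N(s) = s·f'(s) − f(s) = s·(−6s − 7) − (−3s^2 − 7s) = −3s^2.
N(4) = −48.

−48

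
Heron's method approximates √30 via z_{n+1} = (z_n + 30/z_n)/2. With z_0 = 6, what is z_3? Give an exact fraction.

z_1 = (6 + 30/6)/2 = 11/2.
z_2 = (11/2 + 30/(11/2))/2 = 241/44.
z_3 = (241/44 + 30/(241/44))/2 = 116161/21208.

116161/21208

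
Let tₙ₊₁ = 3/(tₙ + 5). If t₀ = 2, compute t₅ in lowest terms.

3507/6478

t₁ = 3/(2 + 5) = 3/7.
t₂ = 3/(3/7 + 5) = 21/38.
t₃ = 3/(21/38 + 5) = 114/211.
t₄ = 3/(114/211 + 5) = 633/1169.
t₅ = 3/(633/1169 + 5) = 3507/6478.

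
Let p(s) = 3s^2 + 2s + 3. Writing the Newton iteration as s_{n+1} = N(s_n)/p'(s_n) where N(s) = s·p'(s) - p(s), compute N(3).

p'(s) = 6s + 2.
N(s) = s·p'(s) - p(s) = s·(6s + 2) - (3s^2 + 2s + 3) = 3s^2 - 3.
N(3) = 24.

24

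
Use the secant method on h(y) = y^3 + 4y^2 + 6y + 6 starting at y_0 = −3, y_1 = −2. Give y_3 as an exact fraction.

−99/37

h(−3) = −3, h(−2) = 2. y_2 = (−2) − 2·((−2) − (−3))/(2 − (−3)) = −12/5.
h(−2) = 2, h(−12/5) = 102/125. y_3 = (−12/5) − (102/125)·((−12/5) − (−2))/((102/125) − 2) = −99/37.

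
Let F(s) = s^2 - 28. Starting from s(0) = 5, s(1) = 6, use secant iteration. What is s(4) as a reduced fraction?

9530/1801

F(5) = -3, F(6) = 8. s(2) = 6 - 8·(6 - 5)/(8 - (-3)) = 58/11.
F(6) = 8, F(58/11) = -24/121. s(3) = (58/11) - (-24/121)·((58/11) - 6)/((-24/121) - 8) = 164/31.
F(58/11) = -24/121, F(164/31) = -12/961. s(4) = (164/31) - (-12/961)·((164/31) - (58/11))/((-12/961) - (-24/121)) = 9530/1801.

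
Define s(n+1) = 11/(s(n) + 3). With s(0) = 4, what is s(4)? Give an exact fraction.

s(1) = 11/(4 + 3) = 11/7.
s(2) = 11/(11/7 + 3) = 77/32.
s(3) = 11/(77/32 + 3) = 352/173.
s(4) = 11/(352/173 + 3) = 1903/871.

1903/871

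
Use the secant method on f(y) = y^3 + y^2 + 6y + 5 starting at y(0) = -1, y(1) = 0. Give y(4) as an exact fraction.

-8795880/10332451

f(-1) = -1, f(0) = 5. y(2) = 0 - 5·(0 - (-1))/(5 - (-1)) = -5/6.
f(0) = 5, f(-5/6) = 25/216. y(3) = (-5/6) - (25/216)·((-5/6) - 0)/((25/216) - 5) = -180/211.
f(-5/6) = 25/216, f(-180/211) = -108625/9393931. y(4) = (-180/211) - (-108625/9393931)·((-180/211) - (-5/6))/((-108625/9393931) - (25/216)) = -8795880/10332451.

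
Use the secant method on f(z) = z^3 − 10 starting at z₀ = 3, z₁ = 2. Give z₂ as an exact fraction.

f(3) = 17, f(2) = −2. z₂ = 2 − (−2)·(2 − 3)/((−2) − 17) = 40/19.

40/19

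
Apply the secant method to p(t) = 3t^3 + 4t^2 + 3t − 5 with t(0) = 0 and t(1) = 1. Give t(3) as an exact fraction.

p(0) = −5, p(1) = 5. t(2) = 1 − 5·(1 − 0)/(5 − (−5)) = 1/2.
p(1) = 5, p(1/2) = −17/8. t(3) = (1/2) − (−17/8)·((1/2) − 1)/((−17/8) − 5) = 37/57.

37/57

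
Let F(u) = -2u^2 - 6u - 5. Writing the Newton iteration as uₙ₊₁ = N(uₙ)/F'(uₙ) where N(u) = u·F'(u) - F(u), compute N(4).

F'(u) = -4u - 6.
N(u) = u·F'(u) - F(u) = u·(-4u - 6) - (-2u^2 - 6u - 5) = -2u^2 + 5.
N(4) = -27.

-27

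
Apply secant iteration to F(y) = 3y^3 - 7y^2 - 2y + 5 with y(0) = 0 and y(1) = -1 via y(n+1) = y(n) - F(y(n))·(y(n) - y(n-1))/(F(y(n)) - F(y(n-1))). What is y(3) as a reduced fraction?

-265/329

F(0) = 5, F(-1) = -3. y(2) = (-1) - (-3)·((-1) - 0)/((-3) - 5) = -5/8.
F(-1) = -3, F(-5/8) = 1425/512. y(3) = (-5/8) - (1425/512)·((-5/8) - (-1))/((1425/512) - (-3)) = -265/329.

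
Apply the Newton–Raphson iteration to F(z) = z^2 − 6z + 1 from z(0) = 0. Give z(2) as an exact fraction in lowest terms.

F'(z) = 2z − 6.
F(0) = 1, F'(0) = −6, so z(1) = 0 − 1/(−6) = 1/6.
F(1/6) = 1/36, F'(1/6) = −17/3, so z(2) = (1/6) − (1/36)/(−17/3) = 35/204.

35/204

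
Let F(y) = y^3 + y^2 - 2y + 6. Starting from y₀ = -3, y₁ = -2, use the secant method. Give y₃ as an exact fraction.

F(-3) = -6, F(-2) = 6. y₂ = (-2) - 6·((-2) - (-3))/(6 - (-6)) = -5/2.
F(-2) = 6, F(-5/2) = 13/8. y₃ = (-5/2) - (13/8)·((-5/2) - (-2))/((13/8) - 6) = -94/35.

-94/35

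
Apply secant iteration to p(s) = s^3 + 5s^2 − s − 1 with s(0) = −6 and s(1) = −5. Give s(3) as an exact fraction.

p(−6) = −31, p(−5) = 4. s(2) = (−5) − 4·((−5) − (−6))/(4 − (−31)) = −179/35.
p(−5) = 4, p(−179/35) = 48236/42875. s(3) = (−179/35) − (48236/42875)·((−179/35) − (−5))/((48236/42875) − 4) = −39745/7704.

−39745/7704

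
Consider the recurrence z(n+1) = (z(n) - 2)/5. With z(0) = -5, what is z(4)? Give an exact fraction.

-317/625

z(1) = ((-5) - 2)/5 = -7/5.
z(2) = ((-7/5) - 2)/5 = -17/25.
z(3) = ((-17/25) - 2)/5 = -67/125.
z(4) = ((-67/125) - 2)/5 = -317/625.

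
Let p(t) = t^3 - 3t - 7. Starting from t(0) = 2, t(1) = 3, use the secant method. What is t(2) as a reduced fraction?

p(2) = -5, p(3) = 11. t(2) = 3 - 11·(3 - 2)/(11 - (-5)) = 37/16.

37/16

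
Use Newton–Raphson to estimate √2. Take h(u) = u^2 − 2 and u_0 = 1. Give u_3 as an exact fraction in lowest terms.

h'(u) = 2u.
h(1) = −1, h'(1) = 2, so u_1 = 1 − (−1)/2 = 3/2.
h(3/2) = 1/4, h'(3/2) = 3, so u_2 = (3/2) − (1/4)/3 = 17/12.
h(17/12) = 1/144, h'(17/12) = 17/6, so u_3 = (17/12) − (1/144)/(17/6) = 577/408.

577/408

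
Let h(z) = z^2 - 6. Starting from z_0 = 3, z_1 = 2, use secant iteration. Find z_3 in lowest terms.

h(3) = 3, h(2) = -2. z_2 = 2 - (-2)·(2 - 3)/((-2) - 3) = 12/5.
h(2) = -2, h(12/5) = -6/25. z_3 = (12/5) - (-6/25)·((12/5) - 2)/((-6/25) - (-2)) = 27/11.

27/11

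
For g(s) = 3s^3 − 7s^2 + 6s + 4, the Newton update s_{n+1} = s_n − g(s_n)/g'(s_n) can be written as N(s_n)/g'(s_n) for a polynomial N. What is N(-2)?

−80

g'(s) = 9s^2 − 14s + 6.
N(s) = s·g'(s) − g(s) = s·(9s^2 − 14s + 6) − (3s^3 − 7s^2 + 6s + 4) = 6s^3 − 7s^2 − 4.
N(-2) = −80.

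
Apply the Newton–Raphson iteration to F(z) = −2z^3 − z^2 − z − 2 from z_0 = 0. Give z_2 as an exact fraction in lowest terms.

F'(z) = −6z^2 − 2z − 1.
F(0) = −2, F'(0) = −1, so z_1 = 0 − (−2)/(−1) = −2.
F(−2) = 12, F'(−2) = −21, so z_2 = (−2) − 12/(−21) = −10/7.

−10/7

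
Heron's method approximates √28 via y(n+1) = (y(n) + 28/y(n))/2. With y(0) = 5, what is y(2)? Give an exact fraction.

y(1) = (5 + 28/5)/2 = 53/10.
y(2) = (53/10 + 28/(53/10))/2 = 5609/1060.

5609/1060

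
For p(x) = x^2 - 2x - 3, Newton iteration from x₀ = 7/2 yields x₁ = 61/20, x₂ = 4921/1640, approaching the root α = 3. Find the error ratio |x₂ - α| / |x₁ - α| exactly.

x₁ - α = 61/20 - 3 = 1/20, so |x₁ - α| = 1/20.
x₂ - α = 4921/1640 - 3 = 1/1640, so |x₂ - α| = 1/1640.
Ratio = (1/1640) / (1/20) = 1/82.

1/82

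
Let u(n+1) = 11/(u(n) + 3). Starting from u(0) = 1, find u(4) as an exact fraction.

u(1) = 11/(1 + 3) = 11/4.
u(2) = 11/(11/4 + 3) = 44/23.
u(3) = 11/(44/23 + 3) = 253/113.
u(4) = 11/(253/113 + 3) = 1243/592.

1243/592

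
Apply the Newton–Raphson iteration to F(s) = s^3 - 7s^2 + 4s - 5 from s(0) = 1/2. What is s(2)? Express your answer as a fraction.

-14191/24084

F'(s) = 3s^2 - 14s + 4.
F(1/2) = -37/8, F'(1/2) = -9/4, so s(1) = (1/2) - (-37/8)/(-9/4) = -14/9.
F(-14/9) = -23273/729, F'(-14/9) = 892/27, so s(2) = (-14/9) - (-23273/729)/(892/27) = -14191/24084.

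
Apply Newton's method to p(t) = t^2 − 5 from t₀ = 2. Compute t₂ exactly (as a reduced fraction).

p'(t) = 2t.
p(2) = −1, p'(2) = 4, so t₁ = 2 − (−1)/4 = 9/4.
p(9/4) = 1/16, p'(9/4) = 9/2, so t₂ = (9/4) − (1/16)/(9/2) = 161/72.

161/72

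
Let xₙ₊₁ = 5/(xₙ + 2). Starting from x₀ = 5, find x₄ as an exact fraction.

x₁ = 5/(5 + 2) = 5/7.
x₂ = 5/(5/7 + 2) = 35/19.
x₃ = 5/(35/19 + 2) = 95/73.
x₄ = 5/(95/73 + 2) = 365/241.

365/241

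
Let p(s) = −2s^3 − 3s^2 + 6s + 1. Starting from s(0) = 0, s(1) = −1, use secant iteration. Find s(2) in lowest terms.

−1/7

p(0) = 1, p(−1) = −6. s(2) = (−1) − (−6)·((−1) − 0)/((−6) − 1) = −1/7.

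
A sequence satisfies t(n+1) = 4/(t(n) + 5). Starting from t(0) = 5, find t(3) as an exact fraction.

t(1) = 4/(5 + 5) = 2/5.
t(2) = 4/(2/5 + 5) = 20/27.
t(3) = 4/(20/27 + 5) = 108/155.

108/155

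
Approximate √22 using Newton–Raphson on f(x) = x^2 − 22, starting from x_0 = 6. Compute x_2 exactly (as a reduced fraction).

1633/348

f'(x) = 2x.
f(6) = 14, f'(6) = 12, so x_1 = 6 − 14/12 = 29/6.
f(29/6) = 49/36, f'(29/6) = 29/3, so x_2 = (29/6) − (49/36)/(29/3) = 1633/348.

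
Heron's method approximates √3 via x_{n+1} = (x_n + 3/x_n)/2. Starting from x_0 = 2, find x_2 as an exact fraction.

97/56

x_1 = (2 + 3/2)/2 = 7/4.
x_2 = (7/4 + 3/(7/4))/2 = 97/56.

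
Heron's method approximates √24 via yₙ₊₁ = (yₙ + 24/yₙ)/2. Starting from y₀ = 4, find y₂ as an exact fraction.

y₁ = (4 + 24/4)/2 = 5.
y₂ = (5 + 24/5)/2 = 49/10.

49/10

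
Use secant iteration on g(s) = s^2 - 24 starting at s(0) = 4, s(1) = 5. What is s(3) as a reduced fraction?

g(4) = -8, g(5) = 1. s(2) = 5 - 1·(5 - 4)/(1 - (-8)) = 44/9.
g(5) = 1, g(44/9) = -8/81. s(3) = (44/9) - (-8/81)·((44/9) - 5)/((-8/81) - 1) = 436/89.

436/89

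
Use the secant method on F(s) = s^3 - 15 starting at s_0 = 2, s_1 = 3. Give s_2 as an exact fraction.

F(2) = -7, F(3) = 12. s_2 = 3 - 12·(3 - 2)/(12 - (-7)) = 45/19.

45/19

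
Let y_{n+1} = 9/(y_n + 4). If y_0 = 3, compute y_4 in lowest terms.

y_1 = 9/(3 + 4) = 9/7.
y_2 = 9/(9/7 + 4) = 63/37.
y_3 = 9/(63/37 + 4) = 333/211.
y_4 = 9/(333/211 + 4) = 1899/1177.

1899/1177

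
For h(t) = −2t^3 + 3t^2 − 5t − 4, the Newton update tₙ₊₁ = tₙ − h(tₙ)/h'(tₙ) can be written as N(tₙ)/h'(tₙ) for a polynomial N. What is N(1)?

3

h'(t) = −6t^2 + 6t − 5.
N(t) = t·h'(t) − h(t) = t·(−6t^2 + 6t − 5) − (−2t^3 + 3t^2 − 5t − 4) = −4t^3 + 3t^2 + 4.
N(1) = 3.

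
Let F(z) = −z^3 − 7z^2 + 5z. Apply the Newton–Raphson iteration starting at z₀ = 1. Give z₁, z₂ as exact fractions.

F'(z) = −3z^2 − 14z + 5.
F(1) = −3, F'(1) = −12, so z₁ = 1 − (−3)/(−12) = 3/4.
F(3/4) = −39/64, F'(3/4) = −115/16, so z₂ = (3/4) − (−39/64)/(−115/16) = 153/230.

z₁ = 3/4, z₂ = 153/230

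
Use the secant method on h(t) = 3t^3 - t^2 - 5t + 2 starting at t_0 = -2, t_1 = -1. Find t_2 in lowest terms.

-22/19

h(-2) = -16, h(-1) = 3. t_2 = (-1) - 3·((-1) - (-2))/(3 - (-16)) = -22/19.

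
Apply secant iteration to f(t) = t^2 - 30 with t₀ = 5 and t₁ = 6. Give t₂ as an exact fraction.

f(5) = -5, f(6) = 6. t₂ = 6 - 6·(6 - 5)/(6 - (-5)) = 60/11.

60/11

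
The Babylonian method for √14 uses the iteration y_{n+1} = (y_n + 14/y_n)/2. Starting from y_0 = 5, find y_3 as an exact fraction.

17049841/4556760

y_1 = (5 + 14/5)/2 = 39/10.
y_2 = (39/10 + 14/(39/10))/2 = 2921/780.
y_3 = (2921/780 + 14/(2921/780))/2 = 17049841/4556760.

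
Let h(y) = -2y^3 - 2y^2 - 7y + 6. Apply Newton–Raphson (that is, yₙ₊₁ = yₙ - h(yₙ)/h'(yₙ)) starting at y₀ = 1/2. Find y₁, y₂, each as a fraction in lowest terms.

h'(y) = -6y^2 - 4y - 7.
h(1/2) = 7/4, h'(1/2) = -21/2, so y₁ = (1/2) - (7/4)/(-21/2) = 2/3.
h(2/3) = -4/27, h'(2/3) = -37/3, so y₂ = (2/3) - (-4/27)/(-37/3) = 218/333.

y₁ = 2/3, y₂ = 218/333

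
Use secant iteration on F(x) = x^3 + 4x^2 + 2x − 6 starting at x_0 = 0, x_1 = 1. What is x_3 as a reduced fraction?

F(0) = −6, F(1) = 1. x_2 = 1 − 1·(1 − 0)/(1 − (−6)) = 6/7.
F(1) = 1, F(6/7) = −246/343. x_3 = (6/7) − (−246/343)·((6/7) − 1)/((−246/343) − 1) = 540/589.

540/589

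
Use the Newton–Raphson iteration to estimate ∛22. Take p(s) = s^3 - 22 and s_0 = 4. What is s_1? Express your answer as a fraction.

p'(s) = 3s^2.
p(4) = 42, p'(4) = 48, so s_1 = 4 - 42/48 = 25/8.

25/8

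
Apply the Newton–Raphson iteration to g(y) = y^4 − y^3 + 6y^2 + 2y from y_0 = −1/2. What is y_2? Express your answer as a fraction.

−1242573/3878560

g'(y) = 4y^3 − 3y^2 + 12y + 2.
g(−1/2) = 11/16, g'(−1/2) = −21/4, so y_1 = (−1/2) − (11/16)/(−21/4) = −31/84.
g(−31/84) = 7363213/49787136, g'(−31/84) = −225095/74088, so y_2 = (−31/84) − (7363213/49787136)/(−225095/74088) = −1242573/3878560.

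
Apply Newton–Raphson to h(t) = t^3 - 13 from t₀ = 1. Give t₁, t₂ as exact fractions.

h'(t) = 3t^2.
h(1) = -12, h'(1) = 3, so t₁ = 1 - (-12)/3 = 5.
h(5) = 112, h'(5) = 75, so t₂ = 5 - 112/75 = 263/75.

t₁ = 5, t₂ = 263/75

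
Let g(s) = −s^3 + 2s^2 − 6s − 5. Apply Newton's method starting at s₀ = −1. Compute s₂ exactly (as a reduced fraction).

g'(s) = −3s^2 + 4s − 6.
g(−1) = 4, g'(−1) = −13, so s₁ = (−1) − 4/(−13) = −9/13.
g(−9/13) = 976/2197, g'(−9/13) = −1725/169, so s₂ = (−9/13) − (976/2197)/(−1725/169) = −14549/22425.

−14549/22425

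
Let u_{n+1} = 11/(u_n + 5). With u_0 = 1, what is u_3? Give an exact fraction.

u_1 = 11/(1 + 5) = 11/6.
u_2 = 11/(11/6 + 5) = 66/41.
u_3 = 11/(66/41 + 5) = 451/271.

451/271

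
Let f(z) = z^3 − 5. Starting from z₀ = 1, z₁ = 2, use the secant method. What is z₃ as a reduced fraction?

f(1) = −4, f(2) = 3. z₂ = 2 − 3·(2 − 1)/(3 − (−4)) = 11/7.
f(2) = 3, f(11/7) = −384/343. z₃ = (11/7) − (−384/343)·((11/7) − 2)/((−384/343) − 3) = 265/157.

265/157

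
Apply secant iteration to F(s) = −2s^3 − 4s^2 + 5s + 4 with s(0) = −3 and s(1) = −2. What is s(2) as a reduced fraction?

−32/13

F(−3) = 7, F(−2) = −6. s(2) = (−2) − (−6)·((−2) − (−3))/((−6) − 7) = −32/13.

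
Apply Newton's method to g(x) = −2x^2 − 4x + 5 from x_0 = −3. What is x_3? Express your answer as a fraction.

g'(x) = −4x − 4.
g(−3) = −1, g'(−3) = 8, so x_1 = (−3) − (−1)/8 = −23/8.
g(−23/8) = −1/32, g'(−23/8) = 15/2, so x_2 = (−23/8) − (−1/32)/(15/2) = −689/240.
g(−689/240) = −1/28800, g'(−689/240) = 449/60, so x_3 = (−689/240) − (−1/28800)/(449/60) = −618721/215520.

−618721/215520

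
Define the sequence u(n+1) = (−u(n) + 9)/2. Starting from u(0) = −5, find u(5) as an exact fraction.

u(1) = (−(−5) + 9)/2 = 7.
u(2) = (−7 + 9)/2 = 1.
u(3) = (−1 + 9)/2 = 4.
u(4) = (−4 + 9)/2 = 5/2.
u(5) = (−(5/2) + 9)/2 = 13/4.

13/4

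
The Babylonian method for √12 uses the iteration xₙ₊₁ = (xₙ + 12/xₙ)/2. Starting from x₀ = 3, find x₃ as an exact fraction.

18817/5432

x₁ = (3 + 12/3)/2 = 7/2.
x₂ = (7/2 + 12/(7/2))/2 = 97/28.
x₃ = (97/28 + 12/(97/28))/2 = 18817/5432.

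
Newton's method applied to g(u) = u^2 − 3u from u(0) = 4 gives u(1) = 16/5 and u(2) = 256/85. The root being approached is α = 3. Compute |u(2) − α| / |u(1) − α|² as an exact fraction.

u(1) − α = 16/5 − 3 = 1/5, so |u(1) − α| = 1/5.
u(2) − α = 256/85 − 3 = 1/85, so |u(2) − α| = 1/85.
|u(1) − α|² = 1/25.
Ratio = (1/85) / (1/25) = 5/17.

5/17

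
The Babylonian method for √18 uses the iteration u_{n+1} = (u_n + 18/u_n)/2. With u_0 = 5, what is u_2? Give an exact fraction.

3649/860

u_1 = (5 + 18/5)/2 = 43/10.
u_2 = (43/10 + 18/(43/10))/2 = 3649/860.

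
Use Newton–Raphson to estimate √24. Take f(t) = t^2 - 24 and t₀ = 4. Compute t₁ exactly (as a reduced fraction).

f'(t) = 2t.
f(4) = -8, f'(4) = 8, so t₁ = 4 - (-8)/8 = 5.

5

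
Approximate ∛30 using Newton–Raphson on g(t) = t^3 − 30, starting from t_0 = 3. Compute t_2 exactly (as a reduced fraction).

g'(t) = 3t^2.
g(3) = −3, g'(3) = 27, so t_1 = 3 − (−3)/27 = 28/9.
g(28/9) = 82/729, g'(28/9) = 784/27, so t_2 = (28/9) − (82/729)/(784/27) = 32887/10584.

32887/10584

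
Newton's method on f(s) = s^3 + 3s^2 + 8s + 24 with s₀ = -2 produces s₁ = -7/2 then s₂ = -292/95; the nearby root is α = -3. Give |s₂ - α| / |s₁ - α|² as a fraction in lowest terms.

28/95

s₁ - α = -7/2 - (-3) = -7/2 + 3 = -1/2, so |s₁ - α| = 1/2.
s₂ - α = -292/95 - (-3) = -292/95 + 3 = -7/95, so |s₂ - α| = 7/95.
|s₁ - α|² = 1/4.
Ratio = (7/95) / (1/4) = 28/95.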